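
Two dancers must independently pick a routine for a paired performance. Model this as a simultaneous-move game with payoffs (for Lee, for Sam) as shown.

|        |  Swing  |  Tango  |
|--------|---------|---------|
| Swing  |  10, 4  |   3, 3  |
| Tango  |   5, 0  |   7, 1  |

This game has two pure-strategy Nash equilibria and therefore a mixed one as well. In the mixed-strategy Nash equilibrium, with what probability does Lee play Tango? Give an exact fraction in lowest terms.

1/2

Lee's mix p on Swing must make Sam indifferent between Swing and Tango.
Sam's payoff from Swing: 4p + 0(1−p). From Tango: 3p + 1(1−p).
Set equal: 1p = 1(1−p) → p = 1/2.
Probability on Tango is 1 − 1/2 = 1/2.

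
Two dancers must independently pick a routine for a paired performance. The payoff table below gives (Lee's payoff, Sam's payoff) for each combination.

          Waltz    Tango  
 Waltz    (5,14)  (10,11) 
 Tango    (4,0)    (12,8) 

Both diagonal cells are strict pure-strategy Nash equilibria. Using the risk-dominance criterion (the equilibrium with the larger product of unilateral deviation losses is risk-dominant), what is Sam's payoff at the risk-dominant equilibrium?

At both Waltz: Lee loses 5 − 4 = 1 by deviating; Sam loses 14 − 11 = 3. Product = 1·3 = 3.
At both Tango: Lee loses 12 − 10 = 2 by deviating; Sam loses 8 − 0 = 8. Product = 2·8 = 16.
16 > 3, so both Tango is risk-dominant. Sam's payoff there is 8.

8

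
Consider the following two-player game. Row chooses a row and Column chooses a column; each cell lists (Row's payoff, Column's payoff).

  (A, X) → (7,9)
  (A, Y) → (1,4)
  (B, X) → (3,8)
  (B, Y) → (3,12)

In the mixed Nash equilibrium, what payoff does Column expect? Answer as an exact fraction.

76/9

Row mixes with probability p on A, chosen so Column is indifferent: 9p + 8(1−p) = 4p + 12(1−p) gives p = 4/9.
Column's expected payoff is 9·4/9 + 8·5/9 = 76/9.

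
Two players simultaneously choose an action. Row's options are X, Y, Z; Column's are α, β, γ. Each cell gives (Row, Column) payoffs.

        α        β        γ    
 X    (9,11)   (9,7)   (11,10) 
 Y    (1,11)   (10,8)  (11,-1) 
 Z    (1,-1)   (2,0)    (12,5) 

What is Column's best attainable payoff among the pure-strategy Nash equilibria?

(X, α) is a pure NE (Row: 9 ≥ 1; Column: 11 ≥ 10). Column gets 11.
(Z, γ) is a pure NE (Row: 12 ≥ 11; Column: 5 ≥ 0). Column gets 5.
Every other cell has a profitable deviation for at least one player. Highest of {11, 5} is 11.

11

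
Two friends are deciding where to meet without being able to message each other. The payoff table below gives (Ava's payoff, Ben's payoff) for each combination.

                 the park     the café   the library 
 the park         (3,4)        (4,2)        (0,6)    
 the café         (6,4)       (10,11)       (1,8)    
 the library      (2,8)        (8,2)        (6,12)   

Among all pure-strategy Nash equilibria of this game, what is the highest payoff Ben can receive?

Both the café is a pure NE (Ava: 10 ≥ 8; Ben: 11 ≥ 8). Ben gets 11.
Both the library is a pure NE (Ava: 6 ≥ 1; Ben: 12 ≥ 8). Ben gets 12.
Every other cell has a profitable deviation for at least one player. Highest of {11, 12} is 12.

12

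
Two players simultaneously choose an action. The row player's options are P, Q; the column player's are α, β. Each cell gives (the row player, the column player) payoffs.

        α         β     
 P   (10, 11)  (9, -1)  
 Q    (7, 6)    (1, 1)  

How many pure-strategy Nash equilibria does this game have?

(P, α): the row player gets 10 (best alternative 7); the column player gets 11 (best alternative -1). Neither deviates — NE.
(Q, β) is not a NE: the row player would switch to P (9 > 1).
No other cell survives both best-response checks, so there is 1 pure NE.

1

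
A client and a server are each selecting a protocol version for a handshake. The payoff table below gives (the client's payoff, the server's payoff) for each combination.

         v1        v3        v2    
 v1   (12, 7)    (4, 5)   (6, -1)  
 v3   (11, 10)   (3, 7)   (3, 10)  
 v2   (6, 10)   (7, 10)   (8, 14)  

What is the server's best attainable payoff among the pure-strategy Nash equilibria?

Both v1 is a pure NE (the client: 12 ≥ 11; the server: 7 ≥ 5). The server gets 7.
Both v2 is a pure NE (the client: 8 ≥ 6; the server: 14 ≥ 10). The server gets 14.
Every other cell has a profitable deviation for at least one player. Highest of {7, 14} is 14.

14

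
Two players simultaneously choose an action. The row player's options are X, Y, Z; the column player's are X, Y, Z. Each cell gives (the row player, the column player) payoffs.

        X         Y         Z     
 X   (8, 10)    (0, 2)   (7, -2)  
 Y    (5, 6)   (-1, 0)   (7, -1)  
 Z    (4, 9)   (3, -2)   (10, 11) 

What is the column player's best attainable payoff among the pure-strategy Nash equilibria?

Both X is a pure NE (the row player: 8 ≥ 5; the column player: 10 ≥ 2). The column player gets 10.
Both Z is a pure NE (the row player: 10 ≥ 7; the column player: 11 ≥ 9). The column player gets 11.
Every other cell has a profitable deviation for at least one player. Highest of {10, 11} is 11.

11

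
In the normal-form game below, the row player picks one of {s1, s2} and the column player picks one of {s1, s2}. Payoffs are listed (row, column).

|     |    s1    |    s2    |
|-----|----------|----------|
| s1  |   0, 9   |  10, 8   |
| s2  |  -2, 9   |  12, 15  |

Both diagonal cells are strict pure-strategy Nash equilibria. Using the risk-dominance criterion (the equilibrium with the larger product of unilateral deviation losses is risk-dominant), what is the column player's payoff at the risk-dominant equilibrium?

15

At both s1: the row player loses 0 − (-2) = 2 by deviating; the column player loses 9 − 8 = 1. Product = 2·1 = 2.
At both s2: the row player loses 12 − 10 = 2 by deviating; the column player loses 15 − 9 = 6. Product = 2·6 = 12.
12 > 2, so both s2 is risk-dominant. The column player's payoff there is 15.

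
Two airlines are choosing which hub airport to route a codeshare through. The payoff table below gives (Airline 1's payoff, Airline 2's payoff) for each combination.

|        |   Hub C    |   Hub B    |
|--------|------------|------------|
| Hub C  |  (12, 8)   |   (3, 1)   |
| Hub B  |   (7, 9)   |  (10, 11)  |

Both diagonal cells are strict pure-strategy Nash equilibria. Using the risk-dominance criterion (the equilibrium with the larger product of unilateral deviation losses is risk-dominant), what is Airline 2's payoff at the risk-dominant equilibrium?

At both Hub C: Airline 1 loses 12 − 7 = 5 by deviating; Airline 2 loses 8 − 1 = 7. Product = 5·7 = 35.
At both Hub B: Airline 1 loses 10 − 3 = 7 by deviating; Airline 2 loses 11 − 9 = 2. Product = 7·2 = 14.
35 > 14, so both Hub C is risk-dominant. Airline 2's payoff there is 8.

8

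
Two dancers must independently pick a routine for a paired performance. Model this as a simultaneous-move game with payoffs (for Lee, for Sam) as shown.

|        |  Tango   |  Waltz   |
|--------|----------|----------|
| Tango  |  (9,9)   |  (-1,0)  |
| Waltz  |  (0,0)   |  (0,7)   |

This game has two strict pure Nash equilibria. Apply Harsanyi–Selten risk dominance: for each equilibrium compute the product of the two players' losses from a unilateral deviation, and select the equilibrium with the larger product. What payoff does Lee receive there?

At both Tango: Lee loses 9 − 0 = 9 by deviating; Sam loses 9 − 0 = 9. Product = 9·9 = 81.
At both Waltz: Lee loses 0 − (-1) = 1 by deviating; Sam loses 7 − 0 = 7. Product = 1·7 = 7.
81 > 7, so both Tango is risk-dominant. Lee's payoff there is 9.

9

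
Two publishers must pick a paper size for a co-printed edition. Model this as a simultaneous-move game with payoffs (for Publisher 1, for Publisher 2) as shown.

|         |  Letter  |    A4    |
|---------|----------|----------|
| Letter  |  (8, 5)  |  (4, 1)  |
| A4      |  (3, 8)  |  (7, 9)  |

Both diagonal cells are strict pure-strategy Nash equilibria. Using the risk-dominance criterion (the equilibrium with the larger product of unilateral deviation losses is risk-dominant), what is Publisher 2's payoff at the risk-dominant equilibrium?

5

At both Letter: Publisher 1 loses 8 − 3 = 5 by deviating; Publisher 2 loses 5 − 1 = 4. Product = 5·4 = 20.
At both A4: Publisher 1 loses 7 − 4 = 3 by deviating; Publisher 2 loses 9 − 8 = 1. Product = 3·1 = 3.
20 > 3, so both Letter is risk-dominant. Publisher 2's payoff there is 5.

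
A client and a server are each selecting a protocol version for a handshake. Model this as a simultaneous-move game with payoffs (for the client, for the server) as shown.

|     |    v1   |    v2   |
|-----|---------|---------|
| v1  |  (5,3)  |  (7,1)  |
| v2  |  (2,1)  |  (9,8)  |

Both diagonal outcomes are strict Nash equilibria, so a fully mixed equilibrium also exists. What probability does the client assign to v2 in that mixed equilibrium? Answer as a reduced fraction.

The client's mix p on v1 must make the server indifferent between v1 and v2.
The server's payoff from v1: 3p + 1(1−p). From v2: 1p + 8(1−p).
Set equal: 2p = 7(1−p) → p = 7/9.
Probability on v2 is 1 − 7/9 = 2/9.

2/9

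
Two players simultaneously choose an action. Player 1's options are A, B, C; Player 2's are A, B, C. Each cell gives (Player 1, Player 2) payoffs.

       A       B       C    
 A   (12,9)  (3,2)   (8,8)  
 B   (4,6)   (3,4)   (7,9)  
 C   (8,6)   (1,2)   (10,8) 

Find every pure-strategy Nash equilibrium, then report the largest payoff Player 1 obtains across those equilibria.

Both A is a pure NE (Player 1: 12 ≥ 8; Player 2: 9 ≥ 8). Player 1 gets 12.
Both C is a pure NE (Player 1: 10 ≥ 8; Player 2: 8 ≥ 6). Player 1 gets 10.
Every other cell has a profitable deviation for at least one player. Highest of {12, 10} is 12.

12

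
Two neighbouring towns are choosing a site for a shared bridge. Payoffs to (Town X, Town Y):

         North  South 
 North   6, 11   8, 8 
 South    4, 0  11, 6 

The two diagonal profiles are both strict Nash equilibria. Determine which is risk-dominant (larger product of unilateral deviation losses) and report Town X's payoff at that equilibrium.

At both North: Town X loses 6 − 4 = 2 by deviating; Town Y loses 11 − 8 = 3. Product = 2·3 = 6.
At both South: Town X loses 11 − 8 = 3 by deviating; Town Y loses 6 − 0 = 6. Product = 3·6 = 18.
18 > 6, so both South is risk-dominant. Town X's payoff there is 11.

11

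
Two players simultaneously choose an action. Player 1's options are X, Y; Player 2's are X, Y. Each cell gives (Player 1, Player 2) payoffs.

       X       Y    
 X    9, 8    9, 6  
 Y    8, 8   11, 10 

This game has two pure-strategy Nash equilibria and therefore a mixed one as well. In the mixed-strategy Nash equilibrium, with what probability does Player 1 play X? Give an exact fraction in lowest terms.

Player 1's mix p on X must make Player 2 indifferent between X and Y.
Player 2's payoff from X: 8p + 8(1−p). From Y: 6p + 10(1−p).
Set equal: 2p = 2(1−p) → p = 2/4 = 1/2.

1/2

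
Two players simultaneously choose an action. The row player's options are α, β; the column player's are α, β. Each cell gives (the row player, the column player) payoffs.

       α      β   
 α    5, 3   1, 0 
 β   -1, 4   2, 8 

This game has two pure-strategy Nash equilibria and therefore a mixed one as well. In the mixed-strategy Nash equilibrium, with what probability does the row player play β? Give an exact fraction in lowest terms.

3/7

The row player's mix p on α must make the column player indifferent between α and β.
The column player's payoff from α: 3p + 4(1−p). From β: 0p + 8(1−p).
Set equal: 3p = 4(1−p) → p = 4/7.
Probability on β is 1 − 4/7 = 3/7.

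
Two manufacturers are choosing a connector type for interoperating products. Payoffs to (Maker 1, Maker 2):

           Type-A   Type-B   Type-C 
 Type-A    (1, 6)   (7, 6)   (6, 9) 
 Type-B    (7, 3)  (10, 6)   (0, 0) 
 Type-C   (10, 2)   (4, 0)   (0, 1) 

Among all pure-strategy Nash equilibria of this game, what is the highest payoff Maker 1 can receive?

10

(Type-A, Type-C) is a pure NE (Maker 1: 6 ≥ 0; Maker 2: 9 ≥ 6). Maker 1 gets 6.
Both Type-B is a pure NE (Maker 1: 10 ≥ 7; Maker 2: 6 ≥ 3). Maker 1 gets 10.
(Type-C, Type-A) is a pure NE (Maker 1: 10 ≥ 7; Maker 2: 2 ≥ 1). Maker 1 gets 10.
Every other cell has a profitable deviation for at least one player. Highest of {6, 10, 10} is 10.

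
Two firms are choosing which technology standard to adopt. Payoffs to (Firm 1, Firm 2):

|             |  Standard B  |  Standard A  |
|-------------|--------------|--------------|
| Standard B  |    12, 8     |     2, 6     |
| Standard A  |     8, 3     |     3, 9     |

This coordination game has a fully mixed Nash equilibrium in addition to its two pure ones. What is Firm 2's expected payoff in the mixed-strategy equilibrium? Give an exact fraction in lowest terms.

27/4

Firm 1 mixes with probability p on Standard B, chosen so Firm 2 is indifferent: 8p + 3(1−p) = 6p + 9(1−p) gives p = 3/4.
Firm 2's expected payoff is 8·3/4 + 3·1/4 = 27/4.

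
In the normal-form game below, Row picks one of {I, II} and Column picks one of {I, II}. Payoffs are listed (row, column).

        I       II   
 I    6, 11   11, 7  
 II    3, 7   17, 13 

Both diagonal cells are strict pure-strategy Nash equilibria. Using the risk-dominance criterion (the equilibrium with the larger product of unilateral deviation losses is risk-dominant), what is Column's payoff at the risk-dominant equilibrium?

13

At both I: Row loses 6 − 3 = 3 by deviating; Column loses 11 − 7 = 4. Product = 3·4 = 12.
At both II: Row loses 17 − 11 = 6 by deviating; Column loses 13 − 7 = 6. Product = 6·6 = 36.
36 > 12, so both II is risk-dominant. Column's payoff there is 13.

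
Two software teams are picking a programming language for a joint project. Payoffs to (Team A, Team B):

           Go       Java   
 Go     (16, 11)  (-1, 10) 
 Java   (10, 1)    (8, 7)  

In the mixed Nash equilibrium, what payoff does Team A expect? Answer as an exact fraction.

46/5

Team B mixes with probability q on Go, chosen so Team A is indifferent: 16q + (-1)(1−q) = 10q + 8(1−q) gives q = 3/5.
Team A's expected payoff (from either row, since indifferent) is 16·3/5 + (-1)·2/5 = 46/5.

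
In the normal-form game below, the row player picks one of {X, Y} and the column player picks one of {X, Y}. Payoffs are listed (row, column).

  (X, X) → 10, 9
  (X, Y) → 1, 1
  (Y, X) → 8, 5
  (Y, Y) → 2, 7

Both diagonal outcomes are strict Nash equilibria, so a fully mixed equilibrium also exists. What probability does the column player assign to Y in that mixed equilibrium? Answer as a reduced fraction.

2/3

The column player's mix q on X must make the row player indifferent between X and Y.
The row player's payoff from X: 10q + 1(1−q). From Y: 8q + 2(1−q).
Set equal: 2q = 1(1−q) → q = 1/3.
Probability on Y is 1 − 1/3 = 2/3.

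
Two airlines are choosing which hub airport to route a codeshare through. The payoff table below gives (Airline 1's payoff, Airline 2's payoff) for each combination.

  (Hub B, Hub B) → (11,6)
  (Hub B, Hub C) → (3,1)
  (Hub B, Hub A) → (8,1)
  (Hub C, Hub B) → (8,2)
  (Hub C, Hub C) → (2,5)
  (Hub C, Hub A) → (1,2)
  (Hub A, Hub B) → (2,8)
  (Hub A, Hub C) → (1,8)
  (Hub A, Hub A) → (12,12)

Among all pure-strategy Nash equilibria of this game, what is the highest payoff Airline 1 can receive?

12

Both Hub B is a pure NE (Airline 1: 11 ≥ 8; Airline 2: 6 ≥ 1). Airline 1 gets 11.
Both Hub A is a pure NE (Airline 1: 12 ≥ 8; Airline 2: 12 ≥ 8). Airline 1 gets 12.
Every other cell has a profitable deviation for at least one player. Highest of {11, 12} is 12.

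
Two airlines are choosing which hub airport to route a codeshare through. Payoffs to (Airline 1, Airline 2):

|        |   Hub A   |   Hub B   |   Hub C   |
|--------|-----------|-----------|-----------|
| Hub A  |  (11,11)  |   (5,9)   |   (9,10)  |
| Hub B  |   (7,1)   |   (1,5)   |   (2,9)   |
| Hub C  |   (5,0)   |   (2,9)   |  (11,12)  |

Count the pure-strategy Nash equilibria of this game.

2

Both Hub A: Airline 1 gets 11 (best alternative 7); Airline 2 gets 11 (best alternative 10). Neither deviates — NE.
Both Hub C: Airline 1 gets 11 (best alternative 9); Airline 2 gets 12 (best alternative 9). Neither deviates — NE.
Both Hub B is not a NE: Airline 1 would switch to Hub A (5 > 1).
No other cell survives both best-response checks, so there are 2 pure NE.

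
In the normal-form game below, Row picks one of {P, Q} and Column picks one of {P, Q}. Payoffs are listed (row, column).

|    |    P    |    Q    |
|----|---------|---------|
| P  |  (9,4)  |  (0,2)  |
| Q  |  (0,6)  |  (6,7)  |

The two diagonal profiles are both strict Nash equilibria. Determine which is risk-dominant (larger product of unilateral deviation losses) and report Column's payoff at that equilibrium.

At both P: Row loses 9 − 0 = 9 by deviating; Column loses 4 − 2 = 2. Product = 9·2 = 18.
At both Q: Row loses 6 − 0 = 6 by deviating; Column loses 7 − 6 = 1. Product = 6·1 = 6.
18 > 6, so both P is risk-dominant. Column's payoff there is 4.

4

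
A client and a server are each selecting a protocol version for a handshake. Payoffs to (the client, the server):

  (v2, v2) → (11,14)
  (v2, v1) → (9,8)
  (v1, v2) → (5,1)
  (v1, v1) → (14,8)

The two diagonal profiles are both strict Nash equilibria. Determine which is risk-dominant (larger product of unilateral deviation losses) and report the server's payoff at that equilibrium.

14

At both v2: the client loses 11 − 5 = 6 by deviating; the server loses 14 − 8 = 6. Product = 6·6 = 36.
At both v1: the client loses 14 − 9 = 5 by deviating; the server loses 8 − 1 = 7. Product = 5·7 = 35.
36 > 35, so both v2 is risk-dominant. The server's payoff there is 14.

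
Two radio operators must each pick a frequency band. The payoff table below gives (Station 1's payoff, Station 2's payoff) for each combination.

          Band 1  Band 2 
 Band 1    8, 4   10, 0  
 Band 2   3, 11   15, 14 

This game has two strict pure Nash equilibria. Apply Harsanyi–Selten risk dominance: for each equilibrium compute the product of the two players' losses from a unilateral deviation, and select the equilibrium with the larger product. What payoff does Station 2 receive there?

4

At both Band 1: Station 1 loses 8 − 3 = 5 by deviating; Station 2 loses 4 − 0 = 4. Product = 5·4 = 20.
At both Band 2: Station 1 loses 15 − 10 = 5 by deviating; Station 2 loses 14 − 11 = 3. Product = 5·3 = 15.
20 > 15, so both Band 1 is risk-dominant. Station 2's payoff there is 4.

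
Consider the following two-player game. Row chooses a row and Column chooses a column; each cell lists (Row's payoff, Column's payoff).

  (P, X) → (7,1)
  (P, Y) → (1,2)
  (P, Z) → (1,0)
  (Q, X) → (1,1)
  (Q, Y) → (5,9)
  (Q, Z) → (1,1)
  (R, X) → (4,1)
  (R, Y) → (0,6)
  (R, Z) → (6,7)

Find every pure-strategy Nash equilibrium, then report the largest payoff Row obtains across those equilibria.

6

(Q, Y) is a pure NE (Row: 5 ≥ 1; Column: 9 ≥ 1). Row gets 5.
(R, Z) is a pure NE (Row: 6 ≥ 1; Column: 7 ≥ 6). Row gets 6.
Every other cell has a profitable deviation for at least one player. Highest of {5, 6} is 6.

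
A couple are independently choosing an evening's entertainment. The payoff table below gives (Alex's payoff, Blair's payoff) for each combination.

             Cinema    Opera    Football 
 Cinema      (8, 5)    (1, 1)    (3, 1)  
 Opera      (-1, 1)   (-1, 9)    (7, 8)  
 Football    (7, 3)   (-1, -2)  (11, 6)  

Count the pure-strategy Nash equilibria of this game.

2

Both Cinema: Alex gets 8 (best alternative 7); Blair gets 5 (best alternative 1). Neither deviates — NE.
Both Football: Alex gets 11 (best alternative 7); Blair gets 6 (best alternative 3). Neither deviates — NE.
Both Opera is not a NE: Alex would switch to Cinema (1 > -1).
No other cell survives both best-response checks, so there are 2 pure NE.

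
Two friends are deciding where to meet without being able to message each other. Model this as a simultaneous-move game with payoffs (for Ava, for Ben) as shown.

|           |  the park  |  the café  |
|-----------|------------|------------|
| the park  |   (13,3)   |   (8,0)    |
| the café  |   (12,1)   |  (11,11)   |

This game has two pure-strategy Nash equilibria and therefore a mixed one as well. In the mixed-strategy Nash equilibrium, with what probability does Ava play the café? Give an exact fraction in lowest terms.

3/13

Ava's mix p on the park must make Ben indifferent between the park and the café.
Ben's payoff from the park: 3p + 1(1−p). From the café: 0p + 11(1−p).
Set equal: 3p = 10(1−p) → p = 10/13.
Probability on the café is 1 − 10/13 = 3/13.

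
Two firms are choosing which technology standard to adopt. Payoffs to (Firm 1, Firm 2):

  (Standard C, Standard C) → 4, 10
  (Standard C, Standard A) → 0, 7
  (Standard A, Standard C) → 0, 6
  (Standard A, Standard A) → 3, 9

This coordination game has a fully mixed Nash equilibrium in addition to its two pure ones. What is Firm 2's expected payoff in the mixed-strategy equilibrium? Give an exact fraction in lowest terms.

Firm 1 mixes with probability p on Standard C, chosen so Firm 2 is indifferent: 10p + 6(1−p) = 7p + 9(1−p) gives p = 1/2.
Firm 2's expected payoff is 10·1/2 + 6·1/2 = 8.

8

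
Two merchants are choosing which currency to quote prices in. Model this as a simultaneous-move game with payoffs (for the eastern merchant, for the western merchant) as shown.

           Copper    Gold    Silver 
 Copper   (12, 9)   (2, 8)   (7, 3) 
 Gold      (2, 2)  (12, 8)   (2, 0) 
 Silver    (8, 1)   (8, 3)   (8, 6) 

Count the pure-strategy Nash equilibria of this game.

3

Both Copper: the eastern merchant gets 12 (best alternative 8); the western merchant gets 9 (best alternative 8). Neither deviates — NE.
Both Gold: the eastern merchant gets 12 (best alternative 8); the western merchant gets 8 (best alternative 2). Neither deviates — NE.
Both Silver: the eastern merchant gets 8 (best alternative 7); the western merchant gets 6 (best alternative 3). Neither deviates — NE.
(Silver, Gold) is not a NE: the eastern merchant would switch to Gold (12 > 8).
No other cell survives both best-response checks, so there are 3 pure NE.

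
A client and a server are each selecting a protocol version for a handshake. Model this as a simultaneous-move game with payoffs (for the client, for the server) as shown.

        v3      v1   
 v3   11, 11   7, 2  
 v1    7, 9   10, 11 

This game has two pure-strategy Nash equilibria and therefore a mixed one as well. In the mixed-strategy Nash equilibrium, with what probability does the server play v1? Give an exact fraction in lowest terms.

The server's mix q on v3 must make the client indifferent between v3 and v1.
The client's payoff from v3: 11q + 7(1−q). From v1: 7q + 10(1−q).
Set equal: 4q = 3(1−q) → q = 3/7.
Probability on v1 is 1 − 3/7 = 4/7.

4/7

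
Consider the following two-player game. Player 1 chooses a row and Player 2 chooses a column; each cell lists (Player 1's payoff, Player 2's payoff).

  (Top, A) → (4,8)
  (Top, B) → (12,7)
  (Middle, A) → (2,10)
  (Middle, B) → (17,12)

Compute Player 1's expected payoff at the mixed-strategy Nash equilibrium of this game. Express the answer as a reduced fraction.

Player 2 mixes with probability q on A, chosen so Player 1 is indifferent: 4q + 12(1−q) = 2q + 17(1−q) gives q = 5/7.
Player 1's expected payoff (from either row, since indifferent) is 4·5/7 + 12·2/7 = 44/7.

44/7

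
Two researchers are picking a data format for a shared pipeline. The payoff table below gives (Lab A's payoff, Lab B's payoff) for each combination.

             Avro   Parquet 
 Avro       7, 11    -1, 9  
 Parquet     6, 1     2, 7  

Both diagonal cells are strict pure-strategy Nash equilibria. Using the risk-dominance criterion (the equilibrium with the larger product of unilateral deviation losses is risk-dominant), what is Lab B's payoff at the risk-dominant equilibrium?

7

At both Avro: Lab A loses 7 − 6 = 1 by deviating; Lab B loses 11 − 9 = 2. Product = 1·2 = 2.
At both Parquet: Lab A loses 2 − (-1) = 3 by deviating; Lab B loses 7 − 1 = 6. Product = 3·6 = 18.
18 > 2, so both Parquet is risk-dominant. Lab B's payoff there is 7.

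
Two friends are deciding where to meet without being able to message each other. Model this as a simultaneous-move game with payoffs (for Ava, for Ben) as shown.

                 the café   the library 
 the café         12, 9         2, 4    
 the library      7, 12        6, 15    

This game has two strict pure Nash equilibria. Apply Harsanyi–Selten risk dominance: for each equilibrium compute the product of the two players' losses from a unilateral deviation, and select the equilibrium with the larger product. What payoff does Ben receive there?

9

At both the café: Ava loses 12 − 7 = 5 by deviating; Ben loses 9 − 4 = 5. Product = 5·5 = 25.
At both the library: Ava loses 6 − 2 = 4 by deviating; Ben loses 15 − 12 = 3. Product = 4·3 = 12.
25 > 12, so both the café is risk-dominant. Ben's payoff there is 9.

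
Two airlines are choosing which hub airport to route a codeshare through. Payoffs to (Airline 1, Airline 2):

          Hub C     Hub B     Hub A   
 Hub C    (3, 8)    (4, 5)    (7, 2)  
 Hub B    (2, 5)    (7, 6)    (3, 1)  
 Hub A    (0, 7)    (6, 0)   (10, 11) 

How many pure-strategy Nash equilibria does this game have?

3

Both Hub C: Airline 1 gets 3 (best alternative 2); Airline 2 gets 8 (best alternative 5). Neither deviates — NE.
Both Hub B: Airline 1 gets 7 (best alternative 6); Airline 2 gets 6 (best alternative 5). Neither deviates — NE.
Both Hub A: Airline 1 gets 10 (best alternative 7); Airline 2 gets 11 (best alternative 7). Neither deviates — NE.
(Hub A, Hub C) is not a NE: Airline 1 would switch to Hub C (3 > 0).
No other cell survives both best-response checks, so there are 3 pure NE.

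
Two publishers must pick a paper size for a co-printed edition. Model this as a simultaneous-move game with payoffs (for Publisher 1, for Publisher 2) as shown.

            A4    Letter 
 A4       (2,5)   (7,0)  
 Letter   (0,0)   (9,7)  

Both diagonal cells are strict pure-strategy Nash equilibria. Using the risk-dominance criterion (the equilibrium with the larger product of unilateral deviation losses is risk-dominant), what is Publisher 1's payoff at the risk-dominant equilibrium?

9

At both A4: Publisher 1 loses 2 − 0 = 2 by deviating; Publisher 2 loses 5 − 0 = 5. Product = 2·5 = 10.
At both Letter: Publisher 1 loses 9 − 7 = 2 by deviating; Publisher 2 loses 7 − 0 = 7. Product = 2·7 = 14.
14 > 10, so both Letter is risk-dominant. Publisher 1's payoff there is 9.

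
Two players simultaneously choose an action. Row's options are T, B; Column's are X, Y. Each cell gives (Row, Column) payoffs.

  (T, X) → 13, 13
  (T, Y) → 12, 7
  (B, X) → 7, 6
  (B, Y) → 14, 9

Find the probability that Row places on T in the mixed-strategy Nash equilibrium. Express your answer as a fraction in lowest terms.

1/3

Row's mix p on T must make Column indifferent between X and Y.
Column's payoff from X: 13p + 6(1−p). From Y: 7p + 9(1−p).
Set equal: 6p = 3(1−p) → p = 3/9 = 1/3.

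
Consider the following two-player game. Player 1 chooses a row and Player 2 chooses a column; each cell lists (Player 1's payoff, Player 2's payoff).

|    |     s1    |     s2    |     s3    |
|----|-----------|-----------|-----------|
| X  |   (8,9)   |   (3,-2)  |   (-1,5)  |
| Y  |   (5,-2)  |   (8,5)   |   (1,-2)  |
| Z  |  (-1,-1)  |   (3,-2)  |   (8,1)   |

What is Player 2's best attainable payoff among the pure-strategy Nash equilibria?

9

(X, s1) is a pure NE (Player 1: 8 ≥ 5; Player 2: 9 ≥ 5). Player 2 gets 9.
(Y, s2) is a pure NE (Player 1: 8 ≥ 3; Player 2: 5 ≥ -2). Player 2 gets 5.
(Z, s3) is a pure NE (Player 1: 8 ≥ 1; Player 2: 1 ≥ -1). Player 2 gets 1.
Every other cell has a profitable deviation for at least one player. Highest of {9, 5, 1} is 9.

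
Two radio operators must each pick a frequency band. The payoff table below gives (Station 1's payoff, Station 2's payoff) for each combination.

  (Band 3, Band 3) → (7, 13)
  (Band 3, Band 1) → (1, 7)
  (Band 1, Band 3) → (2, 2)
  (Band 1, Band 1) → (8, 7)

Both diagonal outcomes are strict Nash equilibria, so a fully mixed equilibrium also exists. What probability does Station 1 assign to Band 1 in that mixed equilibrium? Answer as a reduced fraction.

Station 1's mix p on Band 3 must make Station 2 indifferent between Band 3 and Band 1.
Station 2's payoff from Band 3: 13p + 2(1−p). From Band 1: 7p + 7(1−p).
Set equal: 6p = 5(1−p) → p = 5/11.
Probability on Band 1 is 1 − 5/11 = 6/11.

6/11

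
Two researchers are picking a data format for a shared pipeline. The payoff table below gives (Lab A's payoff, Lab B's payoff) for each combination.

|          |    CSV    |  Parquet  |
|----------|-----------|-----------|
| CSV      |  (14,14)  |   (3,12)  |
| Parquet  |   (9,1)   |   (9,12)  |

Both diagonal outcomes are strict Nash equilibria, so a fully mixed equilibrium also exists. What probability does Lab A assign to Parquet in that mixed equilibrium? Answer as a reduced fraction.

Lab A's mix p on CSV must make Lab B indifferent between CSV and Parquet.
Lab B's payoff from CSV: 14p + 1(1−p). From Parquet: 12p + 12(1−p).
Set equal: 2p = 11(1−p) → p = 11/13.
Probability on Parquet is 1 − 11/13 = 2/13.

2/13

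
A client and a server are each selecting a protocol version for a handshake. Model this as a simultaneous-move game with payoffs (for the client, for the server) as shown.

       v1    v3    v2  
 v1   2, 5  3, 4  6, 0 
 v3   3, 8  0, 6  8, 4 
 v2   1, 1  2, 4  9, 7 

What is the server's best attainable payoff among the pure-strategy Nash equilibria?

8

(v3, v1) is a pure NE (the client: 3 ≥ 2; the server: 8 ≥ 6). The server gets 8.
Both v2 is a pure NE (the client: 9 ≥ 8; the server: 7 ≥ 4). The server gets 7.
Every other cell has a profitable deviation for at least one player. Highest of {8, 7} is 8.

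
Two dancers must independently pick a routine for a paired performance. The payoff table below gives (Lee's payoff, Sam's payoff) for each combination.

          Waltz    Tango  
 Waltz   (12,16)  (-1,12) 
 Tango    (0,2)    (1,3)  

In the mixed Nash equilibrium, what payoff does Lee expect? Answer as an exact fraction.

Sam mixes with probability q on Waltz, chosen so Lee is indifferent: 12q + (-1)(1−q) = 0q + 1(1−q) gives q = 1/7.
Lee's expected payoff (from either row, since indifferent) is 12·1/7 + (-1)·6/7 = 6/7.

6/7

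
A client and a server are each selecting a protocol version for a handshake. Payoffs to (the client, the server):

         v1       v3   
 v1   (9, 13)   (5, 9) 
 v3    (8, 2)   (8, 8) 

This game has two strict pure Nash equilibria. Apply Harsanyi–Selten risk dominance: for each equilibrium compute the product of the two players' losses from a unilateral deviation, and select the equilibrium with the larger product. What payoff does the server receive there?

At both v1: the client loses 9 − 8 = 1 by deviating; the server loses 13 − 9 = 4. Product = 1·4 = 4.
At both v3: the client loses 8 − 5 = 3 by deviating; the server loses 8 − 2 = 6. Product = 3·6 = 18.
18 > 4, so both v3 is risk-dominant. The server's payoff there is 8.

8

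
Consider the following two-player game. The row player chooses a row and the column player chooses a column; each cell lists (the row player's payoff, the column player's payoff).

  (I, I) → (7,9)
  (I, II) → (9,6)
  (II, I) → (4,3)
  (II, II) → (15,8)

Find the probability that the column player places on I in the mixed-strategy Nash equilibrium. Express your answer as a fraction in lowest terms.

The column player's mix q on I must make the row player indifferent between I and II.
The row player's payoff from I: 7q + 9(1−q). From II: 4q + 15(1−q).
Set equal: 3q = 6(1−q) → q = 6/9 = 2/3.

2/3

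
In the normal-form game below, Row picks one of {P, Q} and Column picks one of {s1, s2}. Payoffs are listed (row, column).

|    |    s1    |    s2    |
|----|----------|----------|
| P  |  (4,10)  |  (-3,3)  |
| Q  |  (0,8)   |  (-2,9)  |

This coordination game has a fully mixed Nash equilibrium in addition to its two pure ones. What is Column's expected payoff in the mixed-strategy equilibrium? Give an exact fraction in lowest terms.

33/4

Row mixes with probability p on P, chosen so Column is indifferent: 10p + 8(1−p) = 3p + 9(1−p) gives p = 1/8.
Column's expected payoff is 10·1/8 + 8·7/8 = 33/4.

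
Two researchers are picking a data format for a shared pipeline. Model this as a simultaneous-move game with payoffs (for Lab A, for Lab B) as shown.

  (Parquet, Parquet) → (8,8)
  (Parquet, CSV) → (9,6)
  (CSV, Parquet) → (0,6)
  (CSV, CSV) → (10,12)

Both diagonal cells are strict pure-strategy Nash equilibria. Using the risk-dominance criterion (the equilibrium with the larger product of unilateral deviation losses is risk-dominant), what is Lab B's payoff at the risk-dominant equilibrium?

8

At both Parquet: Lab A loses 8 − 0 = 8 by deviating; Lab B loses 8 − 6 = 2. Product = 8·2 = 16.
At both CSV: Lab A loses 10 − 9 = 1 by deviating; Lab B loses 12 − 6 = 6. Product = 1·6 = 6.
16 > 6, so both Parquet is risk-dominant. Lab B's payoff there is 8.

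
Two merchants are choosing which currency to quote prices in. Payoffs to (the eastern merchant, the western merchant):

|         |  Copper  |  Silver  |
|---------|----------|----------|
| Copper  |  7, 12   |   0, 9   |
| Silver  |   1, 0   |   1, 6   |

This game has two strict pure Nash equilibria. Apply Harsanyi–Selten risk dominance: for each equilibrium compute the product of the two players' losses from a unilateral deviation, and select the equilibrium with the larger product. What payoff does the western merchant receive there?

12

At both Copper: the eastern merchant loses 7 − 1 = 6 by deviating; the western merchant loses 12 − 9 = 3. Product = 6·3 = 18.
At both Silver: the eastern merchant loses 1 − 0 = 1 by deviating; the western merchant loses 6 − 0 = 6. Product = 1·6 = 6.
18 > 6, so both Copper is risk-dominant. The western merchant's payoff there is 12.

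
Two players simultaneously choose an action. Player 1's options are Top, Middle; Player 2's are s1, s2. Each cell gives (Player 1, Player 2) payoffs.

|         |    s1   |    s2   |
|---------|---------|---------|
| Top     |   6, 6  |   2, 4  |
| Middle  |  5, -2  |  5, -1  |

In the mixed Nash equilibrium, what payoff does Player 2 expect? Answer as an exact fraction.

Player 1 mixes with probability p on Top, chosen so Player 2 is indifferent: 6p + (-2)(1−p) = 4p + (-1)(1−p) gives p = 1/3.
Player 2's expected payoff is 6·1/3 + (-2)·2/3 = 2/3.

2/3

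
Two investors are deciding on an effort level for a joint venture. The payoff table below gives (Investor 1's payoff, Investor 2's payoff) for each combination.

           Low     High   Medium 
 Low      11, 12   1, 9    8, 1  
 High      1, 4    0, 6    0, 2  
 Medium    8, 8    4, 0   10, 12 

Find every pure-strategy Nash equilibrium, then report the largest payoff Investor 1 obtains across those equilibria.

11

Both Low is a pure NE (Investor 1: 11 ≥ 8; Investor 2: 12 ≥ 9). Investor 1 gets 11.
Both Medium is a pure NE (Investor 1: 10 ≥ 8; Investor 2: 12 ≥ 8). Investor 1 gets 10.
Every other cell has a profitable deviation for at least one player. Highest of {11, 10} is 11.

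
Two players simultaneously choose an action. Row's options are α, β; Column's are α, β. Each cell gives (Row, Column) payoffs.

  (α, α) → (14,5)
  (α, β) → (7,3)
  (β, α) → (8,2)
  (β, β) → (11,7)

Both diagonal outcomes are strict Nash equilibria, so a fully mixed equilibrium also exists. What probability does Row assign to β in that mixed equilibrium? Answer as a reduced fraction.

Row's mix p on α must make Column indifferent between α and β.
Column's payoff from α: 5p + 2(1−p). From β: 3p + 7(1−p).
Set equal: 2p = 5(1−p) → p = 5/7.
Probability on β is 1 − 5/7 = 2/7.

2/7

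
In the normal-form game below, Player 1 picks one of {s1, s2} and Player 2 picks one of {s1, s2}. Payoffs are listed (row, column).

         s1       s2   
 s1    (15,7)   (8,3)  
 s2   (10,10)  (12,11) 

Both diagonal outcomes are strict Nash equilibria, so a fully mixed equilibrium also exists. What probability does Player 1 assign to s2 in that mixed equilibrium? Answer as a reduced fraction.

4/5

Player 1's mix p on s1 must make Player 2 indifferent between s1 and s2.
Player 2's payoff from s1: 7p + 10(1−p). From s2: 3p + 11(1−p).
Set equal: 4p = 1(1−p) → p = 1/5.
Probability on s2 is 1 − 1/5 = 4/5.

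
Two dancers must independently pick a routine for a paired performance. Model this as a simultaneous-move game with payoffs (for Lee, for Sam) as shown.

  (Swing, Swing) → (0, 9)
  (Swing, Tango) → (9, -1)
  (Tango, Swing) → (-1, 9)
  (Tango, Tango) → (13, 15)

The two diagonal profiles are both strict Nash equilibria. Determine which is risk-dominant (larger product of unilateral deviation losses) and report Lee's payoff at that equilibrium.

At both Swing: Lee loses 0 − (-1) = 1 by deviating; Sam loses 9 − (-1) = 10. Product = 1·10 = 10.
At both Tango: Lee loses 13 − 9 = 4 by deviating; Sam loses 15 − 9 = 6. Product = 4·6 = 24.
24 > 10, so both Tango is risk-dominant. Lee's payoff there is 13.

13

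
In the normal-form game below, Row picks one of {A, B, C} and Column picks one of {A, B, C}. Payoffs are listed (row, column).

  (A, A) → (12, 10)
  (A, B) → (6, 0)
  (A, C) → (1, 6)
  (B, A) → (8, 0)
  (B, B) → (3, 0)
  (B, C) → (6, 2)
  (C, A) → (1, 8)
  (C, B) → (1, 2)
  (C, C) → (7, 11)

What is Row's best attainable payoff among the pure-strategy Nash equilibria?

12

Both A is a pure NE (Row: 12 ≥ 8; Column: 10 ≥ 6). Row gets 12.
Both C is a pure NE (Row: 7 ≥ 6; Column: 11 ≥ 8). Row gets 7.
Every other cell has a profitable deviation for at least one player. Highest of {12, 7} is 12.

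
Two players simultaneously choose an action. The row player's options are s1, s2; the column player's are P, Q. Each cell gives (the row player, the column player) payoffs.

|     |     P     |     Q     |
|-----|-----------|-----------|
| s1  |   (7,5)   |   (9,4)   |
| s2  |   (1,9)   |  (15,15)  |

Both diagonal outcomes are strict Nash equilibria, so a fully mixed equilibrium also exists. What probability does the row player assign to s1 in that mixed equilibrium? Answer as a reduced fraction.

The row player's mix p on s1 must make the column player indifferent between P and Q.
The column player's payoff from P: 5p + 9(1−p). From Q: 4p + 15(1−p).
Set equal: 1p = 6(1−p) → p = 6/7.

6/7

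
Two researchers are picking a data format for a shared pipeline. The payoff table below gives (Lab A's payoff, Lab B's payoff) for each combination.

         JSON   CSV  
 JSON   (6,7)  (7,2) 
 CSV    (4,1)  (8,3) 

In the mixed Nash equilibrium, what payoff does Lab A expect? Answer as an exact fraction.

Lab B mixes with probability q on JSON, chosen so Lab A is indifferent: 6q + 7(1−q) = 4q + 8(1−q) gives q = 1/3.
Lab A's expected payoff (from either row, since indifferent) is 6·1/3 + 7·2/3 = 20/3.

20/3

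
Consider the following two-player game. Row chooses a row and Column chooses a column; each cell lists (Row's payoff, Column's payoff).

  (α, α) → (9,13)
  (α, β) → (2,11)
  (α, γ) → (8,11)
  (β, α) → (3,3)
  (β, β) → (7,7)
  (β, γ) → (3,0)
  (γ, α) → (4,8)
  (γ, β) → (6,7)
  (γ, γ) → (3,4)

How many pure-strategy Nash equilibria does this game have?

Both α: Row gets 9 (best alternative 4); Column gets 13 (best alternative 11). Neither deviates — NE.
Both β: Row gets 7 (best alternative 6); Column gets 7 (best alternative 3). Neither deviates — NE.
Both γ is not a NE: Row would switch to α (8 > 3).
No other cell survives both best-response checks, so there are 2 pure NE.

2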